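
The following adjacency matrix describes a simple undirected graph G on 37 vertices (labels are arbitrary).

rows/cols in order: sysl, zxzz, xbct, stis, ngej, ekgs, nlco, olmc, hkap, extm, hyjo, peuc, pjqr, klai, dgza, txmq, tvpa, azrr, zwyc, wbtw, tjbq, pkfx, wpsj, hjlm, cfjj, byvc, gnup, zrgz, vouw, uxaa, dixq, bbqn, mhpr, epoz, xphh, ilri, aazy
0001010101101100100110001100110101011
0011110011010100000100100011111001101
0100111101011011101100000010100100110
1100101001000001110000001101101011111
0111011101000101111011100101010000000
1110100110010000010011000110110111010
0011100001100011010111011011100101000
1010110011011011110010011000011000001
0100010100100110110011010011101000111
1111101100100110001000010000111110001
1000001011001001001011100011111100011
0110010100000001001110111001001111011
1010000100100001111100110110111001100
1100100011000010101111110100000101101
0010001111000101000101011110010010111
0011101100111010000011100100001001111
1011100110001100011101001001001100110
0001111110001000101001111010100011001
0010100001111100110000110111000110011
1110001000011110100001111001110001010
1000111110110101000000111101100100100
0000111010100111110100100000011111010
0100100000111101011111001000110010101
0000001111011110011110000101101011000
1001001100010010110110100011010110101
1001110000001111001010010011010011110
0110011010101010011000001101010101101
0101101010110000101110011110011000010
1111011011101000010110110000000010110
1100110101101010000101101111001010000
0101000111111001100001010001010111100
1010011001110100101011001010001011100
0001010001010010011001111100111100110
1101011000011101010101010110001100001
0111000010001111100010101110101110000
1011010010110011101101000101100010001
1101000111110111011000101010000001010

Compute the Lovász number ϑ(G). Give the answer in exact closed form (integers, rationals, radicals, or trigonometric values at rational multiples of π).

sqrt(37)

N(zrgz) = {zxzz, stis, ngej, nlco, hkap, hyjo, peuc, tvpa, zwyc, wbtw, tjbq, hjlm, cfjj, byvc, gnup, uxaa, dixq, ilri}, |N(zrgz)| = 18.
Vertex aazy has 18 neighbors: sysl, zxzz, stis, olmc, hkap, extm, hyjo, peuc, klai, dgza, txmq, azrr, zwyc, wpsj, cfjj, gnup, epoz, ilri.
Vertex hkap has 18 neighbors: zxzz, ekgs, olmc, hyjo, klai, dgza, tvpa, azrr, tjbq, pkfx, hjlm, gnup, zrgz, vouw, dixq, xphh, ilri, aazy.
Vertex dgza has 18 neighbors: xbct, nlco, olmc, hkap, extm, klai, txmq, wbtw, pkfx, hjlm, cfjj, byvc, gnup, uxaa, mhpr, xphh, ilri, aazy.
18-regular, N=37; strongly regular (37,18,8,9).
A has 3 distinct eigenvalues ≈ [18.0, 2.541, -3.541].
λ_max=18, λ_min=-sqrt(37)/2 - 1/2; ϑ = −37·λ_min/(λ_max−λ_min) = sqrt(37).
≈ 6.08276 (to 5 d.p.).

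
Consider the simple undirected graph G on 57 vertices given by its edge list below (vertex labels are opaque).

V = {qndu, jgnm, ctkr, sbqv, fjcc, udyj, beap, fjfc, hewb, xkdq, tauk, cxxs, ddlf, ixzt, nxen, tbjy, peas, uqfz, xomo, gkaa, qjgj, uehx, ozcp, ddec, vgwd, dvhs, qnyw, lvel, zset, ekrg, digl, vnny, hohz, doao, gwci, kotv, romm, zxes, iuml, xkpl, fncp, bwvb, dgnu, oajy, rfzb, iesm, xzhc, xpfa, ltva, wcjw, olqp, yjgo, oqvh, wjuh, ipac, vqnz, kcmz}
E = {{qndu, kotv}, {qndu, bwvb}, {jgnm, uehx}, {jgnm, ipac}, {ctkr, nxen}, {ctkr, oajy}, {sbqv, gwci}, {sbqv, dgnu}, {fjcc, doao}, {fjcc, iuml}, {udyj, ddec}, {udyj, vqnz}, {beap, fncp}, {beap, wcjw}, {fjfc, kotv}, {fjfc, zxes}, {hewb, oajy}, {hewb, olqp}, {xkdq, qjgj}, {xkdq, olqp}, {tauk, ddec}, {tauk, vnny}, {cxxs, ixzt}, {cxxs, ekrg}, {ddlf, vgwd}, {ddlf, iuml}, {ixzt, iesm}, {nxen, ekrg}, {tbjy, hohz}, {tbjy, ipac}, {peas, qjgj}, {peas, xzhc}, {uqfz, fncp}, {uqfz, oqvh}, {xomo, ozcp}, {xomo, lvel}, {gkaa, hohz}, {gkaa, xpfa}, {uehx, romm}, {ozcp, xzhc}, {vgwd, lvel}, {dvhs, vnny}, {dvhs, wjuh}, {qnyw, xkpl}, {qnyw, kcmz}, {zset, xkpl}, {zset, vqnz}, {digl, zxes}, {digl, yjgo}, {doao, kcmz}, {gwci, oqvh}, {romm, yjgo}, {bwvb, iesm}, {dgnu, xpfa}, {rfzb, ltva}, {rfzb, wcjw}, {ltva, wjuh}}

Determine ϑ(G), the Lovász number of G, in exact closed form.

57*cos(pi/57)/(cos(pi/57) + 1)

deg(vnny) = 2; N(vnny) = {tauk, dvhs}.
deg(beap) = 2; N(beap) = {fncp, wcjw}.
N(zxes) = {fjfc, digl}, |N(zxes)| = 2.
Vertex kcmz has 2 neighbors: qnyw, doao.
Regular of degree 2 on 57 vertices: connected 2-regular on 57 ⇒ C_{57}.
The 29 distinct eigenvalues: [2.0, 1.9879, 1.9516, 1.8916, 1.8087, 1.7038, 1.5783, 1.4336, 1.2714, 1.0939, 0.9031, 0.7013, 0.491, 0.2747, 0.0551, -0.1652, -0.3834, -0.597, -0.8034, -1.0, -1.1845, -1.3546, -1.5082, -1.6436, -1.7589, -1.853, -1.9245, -1.9727, -1.997].
ϑ = −N·λ_min/(λ_max−λ_min) = −57·(-2*cos(pi/57))/(2−(-2*cos(pi/57))) = 57*cos(pi/57)/(cos(pi/57) + 1).
≈ 28.47834517 (to 8 d.p.).
Lovász sandwich 28 ≤ 57*cos(pi/57)/(cos(pi/57) + 1) ≤ 29: both strict.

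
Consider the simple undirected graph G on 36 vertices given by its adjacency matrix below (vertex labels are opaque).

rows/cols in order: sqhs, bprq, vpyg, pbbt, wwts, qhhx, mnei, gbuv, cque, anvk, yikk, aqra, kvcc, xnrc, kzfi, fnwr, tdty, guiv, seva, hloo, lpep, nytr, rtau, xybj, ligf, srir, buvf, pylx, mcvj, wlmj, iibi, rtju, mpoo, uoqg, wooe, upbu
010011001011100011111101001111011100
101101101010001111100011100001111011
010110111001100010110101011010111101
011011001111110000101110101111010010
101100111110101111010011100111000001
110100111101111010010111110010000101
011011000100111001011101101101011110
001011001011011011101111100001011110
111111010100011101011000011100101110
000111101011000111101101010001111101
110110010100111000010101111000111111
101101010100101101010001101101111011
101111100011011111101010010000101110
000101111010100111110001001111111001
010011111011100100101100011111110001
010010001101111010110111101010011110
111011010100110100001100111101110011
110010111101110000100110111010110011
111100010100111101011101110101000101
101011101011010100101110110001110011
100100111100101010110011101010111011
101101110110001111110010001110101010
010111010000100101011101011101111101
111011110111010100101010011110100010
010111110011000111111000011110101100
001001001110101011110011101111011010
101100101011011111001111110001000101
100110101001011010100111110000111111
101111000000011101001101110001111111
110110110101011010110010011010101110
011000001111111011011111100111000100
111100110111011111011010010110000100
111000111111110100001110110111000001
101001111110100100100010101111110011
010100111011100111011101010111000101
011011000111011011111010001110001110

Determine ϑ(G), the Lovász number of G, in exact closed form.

8

N(uoqg) = {sqhs, vpyg, qhhx, mnei, gbuv, cque, anvk, yikk, kvcc, fnwr, seva, rtau, ligf, buvf, pylx, mcvj, wlmj, iibi, rtju, wooe, upbu}, |N(uoqg)| = 21.
Vertex mnei has 21 neighbors: bprq, vpyg, wwts, qhhx, anvk, kvcc, xnrc, kzfi, guiv, hloo, lpep, nytr, xybj, ligf, buvf, pylx, wlmj, rtju, mpoo, uoqg, wooe.
deg(hloo) = 21; N(hloo) = {sqhs, vpyg, wwts, qhhx, mnei, cque, yikk, aqra, xnrc, fnwr, seva, lpep, nytr, rtau, ligf, srir, wlmj, iibi, rtju, wooe, upbu}.
N(nytr) = {sqhs, vpyg, pbbt, qhhx, mnei, gbuv, anvk, yikk, kzfi, fnwr, tdty, guiv, seva, hloo, rtau, buvf, pylx, mcvj, iibi, mpoo, wooe}, |N(nytr)| = 21.
Regular of degree 21 on 36 vertices: Kneser-type, 2-subsets of [9].
The 3 distinct eigenvalues: [21.0, 1.0, -6.0].
−36·(-6) / ((21)−(-6)) = 8 = ϑ(G).
= 8.00000… (decimal).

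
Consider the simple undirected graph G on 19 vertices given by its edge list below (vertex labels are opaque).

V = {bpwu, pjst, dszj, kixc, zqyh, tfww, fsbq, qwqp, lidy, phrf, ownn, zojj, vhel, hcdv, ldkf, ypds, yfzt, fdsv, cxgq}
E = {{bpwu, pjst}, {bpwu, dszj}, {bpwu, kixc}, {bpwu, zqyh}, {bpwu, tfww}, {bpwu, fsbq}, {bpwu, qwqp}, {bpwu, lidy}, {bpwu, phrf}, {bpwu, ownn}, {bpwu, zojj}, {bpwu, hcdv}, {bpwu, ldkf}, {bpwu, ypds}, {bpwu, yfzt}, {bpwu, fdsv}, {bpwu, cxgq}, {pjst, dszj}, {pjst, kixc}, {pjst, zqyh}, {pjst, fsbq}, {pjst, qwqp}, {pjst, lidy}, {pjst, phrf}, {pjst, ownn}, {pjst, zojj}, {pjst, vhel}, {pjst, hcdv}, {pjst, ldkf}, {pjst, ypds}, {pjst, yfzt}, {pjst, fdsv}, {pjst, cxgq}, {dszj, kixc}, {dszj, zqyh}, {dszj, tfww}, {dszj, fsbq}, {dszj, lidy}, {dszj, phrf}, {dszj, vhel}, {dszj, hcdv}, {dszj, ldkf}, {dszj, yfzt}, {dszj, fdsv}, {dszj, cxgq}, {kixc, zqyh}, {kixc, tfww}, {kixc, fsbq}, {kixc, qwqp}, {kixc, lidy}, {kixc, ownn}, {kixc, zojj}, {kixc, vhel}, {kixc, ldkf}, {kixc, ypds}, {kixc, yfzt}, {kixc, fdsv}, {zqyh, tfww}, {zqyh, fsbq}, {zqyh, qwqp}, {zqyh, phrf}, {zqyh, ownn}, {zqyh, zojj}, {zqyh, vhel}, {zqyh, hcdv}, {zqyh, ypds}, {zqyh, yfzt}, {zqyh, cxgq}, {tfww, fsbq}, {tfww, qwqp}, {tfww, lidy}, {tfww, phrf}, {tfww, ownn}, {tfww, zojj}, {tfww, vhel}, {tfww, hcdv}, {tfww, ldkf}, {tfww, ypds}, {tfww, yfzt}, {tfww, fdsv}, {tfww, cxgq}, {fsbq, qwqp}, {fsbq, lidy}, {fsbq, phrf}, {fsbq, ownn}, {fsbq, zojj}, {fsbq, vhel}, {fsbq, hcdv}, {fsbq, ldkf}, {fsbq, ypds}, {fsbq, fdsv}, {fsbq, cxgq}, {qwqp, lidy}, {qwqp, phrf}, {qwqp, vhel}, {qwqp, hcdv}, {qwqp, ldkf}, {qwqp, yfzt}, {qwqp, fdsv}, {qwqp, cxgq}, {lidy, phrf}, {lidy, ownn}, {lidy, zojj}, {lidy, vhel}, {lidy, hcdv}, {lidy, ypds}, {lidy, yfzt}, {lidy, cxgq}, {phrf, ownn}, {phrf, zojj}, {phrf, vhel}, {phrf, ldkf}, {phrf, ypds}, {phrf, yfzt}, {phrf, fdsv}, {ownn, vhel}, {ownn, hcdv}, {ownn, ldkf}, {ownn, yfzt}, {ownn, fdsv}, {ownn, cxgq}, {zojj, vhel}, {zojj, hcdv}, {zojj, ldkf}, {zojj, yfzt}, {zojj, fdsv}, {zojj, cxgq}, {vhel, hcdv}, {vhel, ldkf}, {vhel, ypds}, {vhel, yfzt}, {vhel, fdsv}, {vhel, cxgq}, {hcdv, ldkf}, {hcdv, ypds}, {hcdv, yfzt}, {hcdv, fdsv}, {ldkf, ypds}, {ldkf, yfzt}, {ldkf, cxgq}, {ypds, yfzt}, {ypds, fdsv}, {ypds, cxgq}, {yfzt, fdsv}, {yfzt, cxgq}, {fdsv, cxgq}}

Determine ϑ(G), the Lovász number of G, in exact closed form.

Vertex kixc has 15 neighbors: bpwu, pjst, dszj, zqyh, tfww, fsbq, qwqp, lidy, ownn, zojj, vhel, ldkf, ypds, yfzt, fdsv.
deg(fsbq) = 17; N(fsbq) = {bpwu, pjst, dszj, kixc, zqyh, tfww, qwqp, lidy, phrf, ownn, zojj, vhel, hcdv, ldkf, ypds, fdsv, cxgq}.
Vertex cxgq has 15 neighbors: bpwu, pjst, dszj, zqyh, tfww, fsbq, qwqp, lidy, ownn, zojj, vhel, ldkf, ypds, yfzt, fdsv.
N(qwqp) = {bpwu, pjst, kixc, zqyh, tfww, fsbq, lidy, phrf, vhel, hcdv, ldkf, yfzt, fdsv, cxgq}, |N(qwqp)| = 14.
Complete 6-partite, parts [5, 4, 4, 2, 2, 2]: perfect, ϑ = α = 5.
Numerically 5.00000.
5 ≤ 5 ≤ 5: collapsed.

5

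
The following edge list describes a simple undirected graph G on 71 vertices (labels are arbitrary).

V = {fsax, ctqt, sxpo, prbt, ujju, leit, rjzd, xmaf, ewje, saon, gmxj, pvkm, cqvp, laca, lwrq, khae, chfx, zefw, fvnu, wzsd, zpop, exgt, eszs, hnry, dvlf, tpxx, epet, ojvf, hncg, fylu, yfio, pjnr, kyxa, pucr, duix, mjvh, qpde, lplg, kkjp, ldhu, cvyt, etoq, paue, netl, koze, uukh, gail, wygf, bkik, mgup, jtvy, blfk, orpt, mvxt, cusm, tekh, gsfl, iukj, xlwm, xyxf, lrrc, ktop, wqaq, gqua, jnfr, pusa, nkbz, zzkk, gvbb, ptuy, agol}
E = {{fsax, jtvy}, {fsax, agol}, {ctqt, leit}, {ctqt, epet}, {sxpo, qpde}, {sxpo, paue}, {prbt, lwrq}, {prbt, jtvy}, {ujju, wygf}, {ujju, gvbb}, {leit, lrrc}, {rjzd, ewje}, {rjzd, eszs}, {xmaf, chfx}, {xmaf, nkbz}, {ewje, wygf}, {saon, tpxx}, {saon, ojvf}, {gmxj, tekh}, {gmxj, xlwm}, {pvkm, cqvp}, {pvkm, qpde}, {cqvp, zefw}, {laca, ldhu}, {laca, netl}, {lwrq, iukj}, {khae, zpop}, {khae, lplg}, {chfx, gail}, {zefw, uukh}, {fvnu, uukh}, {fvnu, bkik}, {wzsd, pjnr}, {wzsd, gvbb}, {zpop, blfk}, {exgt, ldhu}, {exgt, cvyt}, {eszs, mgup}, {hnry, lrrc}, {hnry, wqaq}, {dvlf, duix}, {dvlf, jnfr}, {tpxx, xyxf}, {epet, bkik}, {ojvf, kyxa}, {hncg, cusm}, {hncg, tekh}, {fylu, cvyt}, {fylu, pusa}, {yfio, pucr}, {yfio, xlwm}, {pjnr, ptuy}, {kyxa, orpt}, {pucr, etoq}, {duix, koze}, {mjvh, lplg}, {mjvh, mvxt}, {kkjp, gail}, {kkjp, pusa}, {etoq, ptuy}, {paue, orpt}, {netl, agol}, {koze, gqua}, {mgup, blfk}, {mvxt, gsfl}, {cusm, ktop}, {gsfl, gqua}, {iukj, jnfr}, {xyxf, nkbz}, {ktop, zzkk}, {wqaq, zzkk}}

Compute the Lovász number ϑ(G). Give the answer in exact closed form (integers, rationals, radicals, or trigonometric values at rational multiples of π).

71*cos(pi/71)/(cos(pi/71) + 1)

N(lrrc) = {leit, hnry}, |N(lrrc)| = 2.
N(khae) = {zpop, lplg}, |N(khae)| = 2.
N(blfk) = {zpop, mgup}, |N(blfk)| = 2.
N(lwrq) = {prbt, iukj}, |N(lwrq)| = 2.
deg(v) = 2 for all v (|V|=71); this is C_{71}, the 71-cycle.
The 36 distinct eigenvalues: [2.0, 1.992, 1.969, 1.93, 1.876, 1.807, 1.725, 1.628, 1.519, 1.398, 1.267, 1.125, 0.974, 0.816, 0.652, 0.482, 0.308, 0.133, -0.044, -0.221, -0.396, -0.567, -0.735, -0.896, -1.051, -1.197, -1.334, -1.46, -1.575, -1.678, -1.768, -1.843, -1.905, -1.951, -1.982, -1.998].
λ_max=2, λ_min=-2*cos(pi/71); ϑ = −71·λ_min/(λ_max−λ_min) = 71*cos(pi/71)/(cos(pi/71) + 1).
Numerically 35.4826183.
Check 35 ≤ 71*cos(pi/71)/(cos(pi/71) + 1) ≤ 36: both strict.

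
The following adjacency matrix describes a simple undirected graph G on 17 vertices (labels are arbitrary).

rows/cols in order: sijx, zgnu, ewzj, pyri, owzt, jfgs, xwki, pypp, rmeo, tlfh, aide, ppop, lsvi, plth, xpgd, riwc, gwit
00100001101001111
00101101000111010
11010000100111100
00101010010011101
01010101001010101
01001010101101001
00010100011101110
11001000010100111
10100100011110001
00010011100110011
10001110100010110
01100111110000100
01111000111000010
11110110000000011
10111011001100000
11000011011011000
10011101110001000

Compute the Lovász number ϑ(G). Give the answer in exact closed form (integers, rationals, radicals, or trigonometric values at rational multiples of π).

sqrt(17)

N(sijx) = {ewzj, pypp, rmeo, aide, plth, xpgd, riwc, gwit}, |N(sijx)| = 8.
deg(zgnu) = 8; N(zgnu) = {ewzj, owzt, jfgs, pypp, ppop, lsvi, plth, riwc}.
Vertex ewzj has 8 neighbors: sijx, zgnu, pyri, rmeo, ppop, lsvi, plth, xpgd.
N(jfgs) = {zgnu, owzt, xwki, rmeo, aide, ppop, plth, gwit}, |N(jfgs)| = 8.
Every vertex has degree 8 (N=17); strongly regular (17,8,3,4).
The 3 distinct eigenvalues: [8.0, 1.5616, -2.5616].
−17·(-sqrt(17)/2 - 1/2) / ((8)−(-sqrt(17)/2 - 1/2)) = sqrt(17) = ϑ(G).
≈ 4.1231 (to 4 d.p.).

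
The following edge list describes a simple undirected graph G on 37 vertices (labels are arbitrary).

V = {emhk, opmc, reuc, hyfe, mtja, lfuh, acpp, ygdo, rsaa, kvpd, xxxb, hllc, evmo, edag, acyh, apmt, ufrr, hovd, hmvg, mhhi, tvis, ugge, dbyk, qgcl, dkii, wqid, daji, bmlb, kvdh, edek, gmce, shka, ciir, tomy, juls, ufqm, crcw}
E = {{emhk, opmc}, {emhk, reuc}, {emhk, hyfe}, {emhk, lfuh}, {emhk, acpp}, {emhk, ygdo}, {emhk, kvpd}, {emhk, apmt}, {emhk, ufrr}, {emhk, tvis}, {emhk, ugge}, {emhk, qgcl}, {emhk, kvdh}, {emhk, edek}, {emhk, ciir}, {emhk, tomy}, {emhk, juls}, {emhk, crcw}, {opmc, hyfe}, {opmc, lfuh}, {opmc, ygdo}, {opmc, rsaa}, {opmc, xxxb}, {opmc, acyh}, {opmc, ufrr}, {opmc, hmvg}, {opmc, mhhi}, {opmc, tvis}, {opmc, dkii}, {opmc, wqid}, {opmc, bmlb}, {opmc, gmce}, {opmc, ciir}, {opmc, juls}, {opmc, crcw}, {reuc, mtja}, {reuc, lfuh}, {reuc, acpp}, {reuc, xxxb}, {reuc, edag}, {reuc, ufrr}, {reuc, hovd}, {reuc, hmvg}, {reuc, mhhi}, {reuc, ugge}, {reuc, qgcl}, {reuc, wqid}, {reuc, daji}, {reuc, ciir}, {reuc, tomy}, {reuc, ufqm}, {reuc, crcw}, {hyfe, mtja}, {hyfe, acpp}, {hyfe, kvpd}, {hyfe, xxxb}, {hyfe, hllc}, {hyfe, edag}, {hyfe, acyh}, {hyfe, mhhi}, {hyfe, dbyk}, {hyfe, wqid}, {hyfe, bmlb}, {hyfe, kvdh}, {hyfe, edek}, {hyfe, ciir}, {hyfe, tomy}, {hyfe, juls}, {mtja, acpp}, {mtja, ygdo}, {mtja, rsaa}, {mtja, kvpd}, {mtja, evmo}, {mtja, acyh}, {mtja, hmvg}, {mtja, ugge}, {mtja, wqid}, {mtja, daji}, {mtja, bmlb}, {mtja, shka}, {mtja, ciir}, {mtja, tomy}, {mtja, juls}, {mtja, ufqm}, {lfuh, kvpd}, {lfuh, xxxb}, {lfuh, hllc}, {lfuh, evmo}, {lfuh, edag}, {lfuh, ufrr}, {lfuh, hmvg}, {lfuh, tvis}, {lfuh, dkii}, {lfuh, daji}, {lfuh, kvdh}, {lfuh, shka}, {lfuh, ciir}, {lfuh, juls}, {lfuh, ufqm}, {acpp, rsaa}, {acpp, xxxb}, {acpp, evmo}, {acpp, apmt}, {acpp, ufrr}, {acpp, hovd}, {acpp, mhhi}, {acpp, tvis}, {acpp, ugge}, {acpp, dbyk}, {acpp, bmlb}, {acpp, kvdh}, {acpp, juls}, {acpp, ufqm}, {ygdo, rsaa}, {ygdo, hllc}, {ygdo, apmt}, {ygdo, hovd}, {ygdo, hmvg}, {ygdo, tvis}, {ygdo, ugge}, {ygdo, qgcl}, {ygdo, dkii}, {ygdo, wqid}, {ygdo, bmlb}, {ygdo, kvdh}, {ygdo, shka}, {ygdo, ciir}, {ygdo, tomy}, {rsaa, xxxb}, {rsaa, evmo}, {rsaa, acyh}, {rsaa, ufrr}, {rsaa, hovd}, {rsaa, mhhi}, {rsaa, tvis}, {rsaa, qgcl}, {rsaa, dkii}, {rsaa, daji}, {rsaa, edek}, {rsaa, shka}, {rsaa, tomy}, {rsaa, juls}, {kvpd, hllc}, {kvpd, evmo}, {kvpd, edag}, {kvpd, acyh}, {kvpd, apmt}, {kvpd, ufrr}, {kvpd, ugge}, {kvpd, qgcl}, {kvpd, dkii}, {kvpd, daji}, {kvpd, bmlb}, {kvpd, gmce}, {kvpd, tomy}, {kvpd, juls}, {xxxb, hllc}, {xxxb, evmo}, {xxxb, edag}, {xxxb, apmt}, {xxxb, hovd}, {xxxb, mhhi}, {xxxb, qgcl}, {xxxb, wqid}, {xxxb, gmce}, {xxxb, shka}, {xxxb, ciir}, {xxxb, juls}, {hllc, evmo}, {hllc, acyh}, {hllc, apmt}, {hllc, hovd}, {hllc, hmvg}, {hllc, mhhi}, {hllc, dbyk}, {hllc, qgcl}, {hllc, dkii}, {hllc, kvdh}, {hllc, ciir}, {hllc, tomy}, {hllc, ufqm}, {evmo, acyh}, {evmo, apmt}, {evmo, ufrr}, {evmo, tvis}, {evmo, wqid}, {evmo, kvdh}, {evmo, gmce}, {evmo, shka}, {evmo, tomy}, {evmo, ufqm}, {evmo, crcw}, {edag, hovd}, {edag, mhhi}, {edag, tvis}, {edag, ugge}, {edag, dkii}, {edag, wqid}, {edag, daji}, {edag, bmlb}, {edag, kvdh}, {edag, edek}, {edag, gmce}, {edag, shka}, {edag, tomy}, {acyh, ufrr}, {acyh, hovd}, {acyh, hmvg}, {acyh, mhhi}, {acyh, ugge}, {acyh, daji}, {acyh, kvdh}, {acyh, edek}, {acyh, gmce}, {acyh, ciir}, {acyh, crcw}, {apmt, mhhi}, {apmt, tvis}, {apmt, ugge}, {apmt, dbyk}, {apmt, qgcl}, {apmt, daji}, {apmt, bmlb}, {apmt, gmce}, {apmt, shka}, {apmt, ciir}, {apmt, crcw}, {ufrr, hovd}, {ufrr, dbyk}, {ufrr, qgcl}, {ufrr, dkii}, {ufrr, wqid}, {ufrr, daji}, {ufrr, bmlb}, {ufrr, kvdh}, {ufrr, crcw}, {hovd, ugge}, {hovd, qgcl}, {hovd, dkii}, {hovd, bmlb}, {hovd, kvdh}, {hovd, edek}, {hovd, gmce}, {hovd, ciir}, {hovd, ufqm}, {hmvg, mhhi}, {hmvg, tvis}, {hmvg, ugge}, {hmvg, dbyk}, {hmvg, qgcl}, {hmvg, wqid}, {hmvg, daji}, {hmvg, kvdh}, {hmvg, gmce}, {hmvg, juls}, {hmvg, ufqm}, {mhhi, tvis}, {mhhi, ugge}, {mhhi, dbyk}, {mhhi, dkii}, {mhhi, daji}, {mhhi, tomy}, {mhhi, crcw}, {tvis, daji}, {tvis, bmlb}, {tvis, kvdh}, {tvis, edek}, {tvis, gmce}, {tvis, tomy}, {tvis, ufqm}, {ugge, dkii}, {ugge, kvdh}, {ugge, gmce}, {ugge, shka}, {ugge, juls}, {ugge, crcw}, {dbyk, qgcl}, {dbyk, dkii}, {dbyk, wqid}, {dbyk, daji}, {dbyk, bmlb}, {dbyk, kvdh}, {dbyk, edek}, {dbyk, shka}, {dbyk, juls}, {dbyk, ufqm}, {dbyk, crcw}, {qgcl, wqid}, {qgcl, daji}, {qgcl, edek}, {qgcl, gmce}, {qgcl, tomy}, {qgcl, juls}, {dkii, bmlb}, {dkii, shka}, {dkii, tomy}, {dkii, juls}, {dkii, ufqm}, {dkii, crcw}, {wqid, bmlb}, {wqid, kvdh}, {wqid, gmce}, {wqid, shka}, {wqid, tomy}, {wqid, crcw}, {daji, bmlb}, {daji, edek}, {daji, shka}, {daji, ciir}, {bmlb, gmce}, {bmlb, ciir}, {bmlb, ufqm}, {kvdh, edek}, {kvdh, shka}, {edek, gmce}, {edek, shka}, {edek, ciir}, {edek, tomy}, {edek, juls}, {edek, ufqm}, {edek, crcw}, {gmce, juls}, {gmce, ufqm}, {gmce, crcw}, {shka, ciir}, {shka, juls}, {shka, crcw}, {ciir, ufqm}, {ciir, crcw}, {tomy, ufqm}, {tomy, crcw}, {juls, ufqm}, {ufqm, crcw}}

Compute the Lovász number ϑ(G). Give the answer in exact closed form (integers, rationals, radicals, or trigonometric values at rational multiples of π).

N(daji) = {reuc, mtja, lfuh, rsaa, kvpd, edag, acyh, apmt, ufrr, hmvg, mhhi, tvis, dbyk, qgcl, bmlb, edek, shka, ciir}, |N(daji)| = 18.
Vertex dbyk has 18 neighbors: hyfe, acpp, hllc, apmt, ufrr, hmvg, mhhi, qgcl, dkii, wqid, daji, bmlb, kvdh, edek, shka, juls, ufqm, crcw.
deg(bmlb) = 18; N(bmlb) = {opmc, hyfe, mtja, acpp, ygdo, kvpd, edag, apmt, ufrr, hovd, tvis, dbyk, dkii, wqid, daji, gmce, ciir, ufqm}.
Vertex tvis has 18 neighbors: emhk, opmc, lfuh, acpp, ygdo, rsaa, evmo, edag, apmt, hmvg, mhhi, daji, bmlb, kvdh, edek, gmce, tomy, ufqm.
G on 37 vertices is 18-regular; strongly regular (37,18,8,9).
The 3 distinct eigenvalues: [18.0, 2.5414, -3.5414].
With N=37: ϑ(G) = 37·(-(-sqrt(37)/2 - 1/2))/(18−(-sqrt(37)/2 - 1/2)) = sqrt(37).
= 6.08276… (decimal).

sqrt(37)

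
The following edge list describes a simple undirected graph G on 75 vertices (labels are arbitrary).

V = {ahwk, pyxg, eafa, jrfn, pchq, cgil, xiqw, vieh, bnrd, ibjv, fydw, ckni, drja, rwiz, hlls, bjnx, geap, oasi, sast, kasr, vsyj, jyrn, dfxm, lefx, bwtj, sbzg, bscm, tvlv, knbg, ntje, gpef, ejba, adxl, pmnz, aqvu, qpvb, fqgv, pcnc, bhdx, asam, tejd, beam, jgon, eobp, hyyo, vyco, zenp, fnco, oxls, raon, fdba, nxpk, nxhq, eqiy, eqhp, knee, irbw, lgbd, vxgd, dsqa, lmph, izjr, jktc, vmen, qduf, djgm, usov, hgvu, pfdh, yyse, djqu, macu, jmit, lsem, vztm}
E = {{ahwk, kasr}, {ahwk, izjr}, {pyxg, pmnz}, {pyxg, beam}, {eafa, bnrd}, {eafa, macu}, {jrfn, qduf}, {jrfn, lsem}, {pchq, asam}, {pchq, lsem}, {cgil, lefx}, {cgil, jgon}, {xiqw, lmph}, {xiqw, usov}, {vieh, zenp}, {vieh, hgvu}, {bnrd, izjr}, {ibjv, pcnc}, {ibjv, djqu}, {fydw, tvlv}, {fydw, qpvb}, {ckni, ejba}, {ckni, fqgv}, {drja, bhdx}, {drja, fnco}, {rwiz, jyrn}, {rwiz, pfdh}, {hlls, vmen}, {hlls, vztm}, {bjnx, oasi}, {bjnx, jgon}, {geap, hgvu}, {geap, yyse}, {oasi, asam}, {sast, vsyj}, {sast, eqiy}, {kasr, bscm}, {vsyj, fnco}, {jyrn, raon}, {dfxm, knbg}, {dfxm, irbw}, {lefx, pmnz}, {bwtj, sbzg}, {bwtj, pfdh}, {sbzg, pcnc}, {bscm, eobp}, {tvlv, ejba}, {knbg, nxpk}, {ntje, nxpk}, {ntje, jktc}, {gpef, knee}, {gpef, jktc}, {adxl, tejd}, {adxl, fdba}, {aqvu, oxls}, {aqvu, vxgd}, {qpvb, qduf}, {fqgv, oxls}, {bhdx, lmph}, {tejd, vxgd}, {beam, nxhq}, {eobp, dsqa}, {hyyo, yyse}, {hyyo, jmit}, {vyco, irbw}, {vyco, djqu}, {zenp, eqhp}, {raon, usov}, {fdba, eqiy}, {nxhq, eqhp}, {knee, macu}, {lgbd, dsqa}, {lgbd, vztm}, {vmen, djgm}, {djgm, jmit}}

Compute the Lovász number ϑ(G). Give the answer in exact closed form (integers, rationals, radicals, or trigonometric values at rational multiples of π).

deg(pchq) = 2; N(pchq) = {asam, lsem}.
Vertex beam has 2 neighbors: pyxg, nxhq.
deg(geap) = 2; N(geap) = {hgvu, yyse}.
deg(dfxm) = 2; N(dfxm) = {knbg, irbw}.
deg(v) = 2 for all v (|V|=75); connected 2-regular on 75 ⇒ C_{75}.
spec(A) ≈ [2.0, 1.99299, 1.97199, 1.93717, 1.88875, 1.82709, 1.75261, 1.66584, 1.56739, 1.45794, 1.33826, 1.2092, 1.07165, 0.92659, 0.77503, 0.61803, 0.4567, 0.29217, 0.12558, -0.04188, -0.20906, -0.37476, -0.53784, -0.69714, -0.85156, -1.0, -1.14143, -1.27485, -1.39933, -1.51399, -1.61803, -1.71073, -1.79142, -1.85955, -1.91464, -1.9563, -1.98423, -1.99825] (distinct, 5 d.p.).
ϑ = −N·λ_min/(λ_max−λ_min) = −75·(-2*cos(pi/75))/(2−(-2*cos(pi/75))) = 75*cos(pi/75)/(cos(pi/75) + 1).
≈ 37.48355 (to 5 d.p.).
Lovász sandwich 37 ≤ 75*cos(pi/75)/(cos(pi/75) + 1) ≤ 38: both strict.

75*cos(pi/75)/(cos(pi/75) + 1)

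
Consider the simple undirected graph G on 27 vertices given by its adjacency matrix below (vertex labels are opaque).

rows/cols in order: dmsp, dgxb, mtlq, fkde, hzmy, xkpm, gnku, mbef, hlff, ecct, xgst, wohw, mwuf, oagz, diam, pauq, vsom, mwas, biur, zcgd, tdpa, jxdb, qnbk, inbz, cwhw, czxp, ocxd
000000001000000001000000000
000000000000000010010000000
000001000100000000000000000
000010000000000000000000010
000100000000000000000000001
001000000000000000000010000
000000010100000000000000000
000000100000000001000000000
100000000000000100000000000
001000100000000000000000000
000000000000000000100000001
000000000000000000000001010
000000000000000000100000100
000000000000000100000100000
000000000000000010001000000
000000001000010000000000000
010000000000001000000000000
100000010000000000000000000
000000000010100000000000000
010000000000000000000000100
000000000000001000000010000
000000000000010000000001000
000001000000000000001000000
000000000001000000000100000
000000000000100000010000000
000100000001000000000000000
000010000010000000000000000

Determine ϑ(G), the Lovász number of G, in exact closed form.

27*cos(pi/27)/(cos(pi/27) + 1)

deg(hzmy) = 2; N(hzmy) = {fkde, ocxd}.
Vertex gnku has 2 neighbors: mbef, ecct.
N(diam) = {vsom, tdpa}, |N(diam)| = 2.
deg(mwuf) = 2; N(mwuf) = {biur, cwhw}.
Regular of degree 2 on 27 vertices: this is C_{27}, the 27-cycle.
spec(A) ≈ [2.0, 1.94609, 1.78727, 1.53209, 1.19432, 0.79216, 0.3473, -0.11629, -0.57361, -1.0, -1.37248, -1.67098, -1.87939, -1.98648] (distinct, 5 d.p.).
Lovász: ϑ = −27(-2*cos(pi/27))/(2+-(-1)*2*cos(pi/27)) = 27*cos(pi/27)/(cos(pi/27) + 1).
= 13.454204087… (decimal).
Sandwich: α(G)=13 ≤ ϑ(G)=27*cos(pi/27)/(cos(pi/27) + 1) ≤ χ(Ḡ)=14 (both strict).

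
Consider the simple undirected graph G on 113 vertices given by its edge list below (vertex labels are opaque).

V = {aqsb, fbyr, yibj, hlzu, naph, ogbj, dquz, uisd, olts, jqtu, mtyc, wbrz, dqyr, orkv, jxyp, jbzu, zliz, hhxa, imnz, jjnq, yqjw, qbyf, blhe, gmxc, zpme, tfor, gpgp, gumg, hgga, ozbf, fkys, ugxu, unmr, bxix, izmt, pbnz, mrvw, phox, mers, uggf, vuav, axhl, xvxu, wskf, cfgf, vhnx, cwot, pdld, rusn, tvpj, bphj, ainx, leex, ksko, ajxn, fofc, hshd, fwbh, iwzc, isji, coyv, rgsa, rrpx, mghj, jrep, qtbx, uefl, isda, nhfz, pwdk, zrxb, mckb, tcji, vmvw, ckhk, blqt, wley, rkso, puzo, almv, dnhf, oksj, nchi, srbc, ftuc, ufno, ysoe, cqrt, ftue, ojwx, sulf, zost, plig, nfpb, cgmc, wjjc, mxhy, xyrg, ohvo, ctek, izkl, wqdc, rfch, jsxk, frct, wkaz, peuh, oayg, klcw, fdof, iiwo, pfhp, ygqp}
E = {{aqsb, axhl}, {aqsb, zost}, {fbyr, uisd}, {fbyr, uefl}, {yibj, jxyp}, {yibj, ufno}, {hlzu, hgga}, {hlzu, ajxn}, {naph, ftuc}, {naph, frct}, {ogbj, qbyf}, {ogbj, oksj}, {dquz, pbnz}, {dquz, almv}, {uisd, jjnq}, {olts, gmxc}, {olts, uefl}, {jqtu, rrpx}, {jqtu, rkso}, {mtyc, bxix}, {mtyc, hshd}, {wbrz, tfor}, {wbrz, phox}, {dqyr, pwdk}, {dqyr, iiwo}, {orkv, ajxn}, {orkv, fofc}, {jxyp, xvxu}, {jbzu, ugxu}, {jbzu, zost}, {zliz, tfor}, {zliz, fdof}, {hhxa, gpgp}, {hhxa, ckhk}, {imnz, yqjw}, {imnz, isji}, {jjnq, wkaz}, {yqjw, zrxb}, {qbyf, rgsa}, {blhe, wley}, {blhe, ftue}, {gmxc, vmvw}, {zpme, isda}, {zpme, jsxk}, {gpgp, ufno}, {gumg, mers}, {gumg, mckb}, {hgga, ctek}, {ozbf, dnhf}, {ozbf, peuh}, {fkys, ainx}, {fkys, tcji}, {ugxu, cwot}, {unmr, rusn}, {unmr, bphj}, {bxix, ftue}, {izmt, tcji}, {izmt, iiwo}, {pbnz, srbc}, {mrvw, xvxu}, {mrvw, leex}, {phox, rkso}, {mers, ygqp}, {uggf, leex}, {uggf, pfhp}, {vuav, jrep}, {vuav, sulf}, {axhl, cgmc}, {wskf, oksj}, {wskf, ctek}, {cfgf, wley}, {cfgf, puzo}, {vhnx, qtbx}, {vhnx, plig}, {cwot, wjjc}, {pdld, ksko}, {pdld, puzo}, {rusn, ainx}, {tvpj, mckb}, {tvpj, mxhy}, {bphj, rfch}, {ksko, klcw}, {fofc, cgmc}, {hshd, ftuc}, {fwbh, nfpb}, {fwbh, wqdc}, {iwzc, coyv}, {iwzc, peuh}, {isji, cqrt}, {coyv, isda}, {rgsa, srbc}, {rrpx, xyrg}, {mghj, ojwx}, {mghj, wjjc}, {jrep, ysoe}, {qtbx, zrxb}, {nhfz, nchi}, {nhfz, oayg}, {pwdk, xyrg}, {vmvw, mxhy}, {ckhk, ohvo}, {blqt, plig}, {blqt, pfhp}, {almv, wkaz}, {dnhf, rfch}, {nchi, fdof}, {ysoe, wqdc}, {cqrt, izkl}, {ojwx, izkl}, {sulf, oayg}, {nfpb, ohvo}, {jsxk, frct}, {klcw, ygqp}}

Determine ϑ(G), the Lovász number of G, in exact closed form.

113*cos(pi/113)/(cos(pi/113) + 1)

N(gumg) = {mers, mckb}, |N(gumg)| = 2.
Vertex ksko has 2 neighbors: pdld, klcw.
deg(yqjw) = 2; N(yqjw) = {imnz, zrxb}.
N(zrxb) = {yqjw, qtbx}, |N(zrxb)| = 2.
Every vertex has degree 2 (N=113); connected 2-regular on 113 ⇒ C_{113}.
A has 57 distinct eigenvalues ≈ [2.0, 1.996909, 1.987646, 1.972239, 1.950736, 1.923203, 1.889726, 1.850408, 1.80537, 1.754752, 1.69871, 1.637418, 1.571064, 1.499854, 1.424009, 1.343762, 1.259361, 1.171068, 1.079155, 0.983906, 0.885616, 0.784589, 0.681137, 0.575579, 0.468242, 0.359458, 0.249563, 0.138897, 0.027801, -0.083381, -0.194305, -0.304628, -0.41401, -0.522112, -0.628601, -0.733146, -0.835425, -0.935122, -1.031929, -1.125546, -1.215684, -1.302064, -1.38442, -1.462497, -1.536053, -1.604861, -1.668709, -1.727399, -1.780749, -1.828596, -1.87079, -1.907202, -1.937718, -1.962246, -1.980708, -1.993048, -1.999227].
−113·(-2*cos(pi/113)) / ((2)−(-2*cos(pi/113))) = 113*cos(pi/113)/(cos(pi/113) + 1) = ϑ(G).
ϑ(G) ≈ 56.489081.
56 ≤ 113*cos(pi/113)/(cos(pi/113) + 1) ≤ 57: both strict.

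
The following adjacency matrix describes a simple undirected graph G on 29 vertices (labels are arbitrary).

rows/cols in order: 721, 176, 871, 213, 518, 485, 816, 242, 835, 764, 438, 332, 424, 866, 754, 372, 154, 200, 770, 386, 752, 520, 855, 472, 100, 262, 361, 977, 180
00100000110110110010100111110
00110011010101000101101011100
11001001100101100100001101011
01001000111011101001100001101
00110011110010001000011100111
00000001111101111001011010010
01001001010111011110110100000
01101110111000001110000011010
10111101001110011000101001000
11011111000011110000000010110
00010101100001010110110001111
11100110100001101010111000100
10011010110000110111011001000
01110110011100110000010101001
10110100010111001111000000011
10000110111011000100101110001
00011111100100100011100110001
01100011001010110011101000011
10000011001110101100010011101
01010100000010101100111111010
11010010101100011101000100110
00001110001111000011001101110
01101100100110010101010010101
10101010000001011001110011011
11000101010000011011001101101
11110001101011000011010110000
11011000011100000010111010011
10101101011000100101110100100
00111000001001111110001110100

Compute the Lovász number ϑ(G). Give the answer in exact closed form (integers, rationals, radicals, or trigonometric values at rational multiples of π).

Vertex 855 has 14 neighbors: 176, 871, 518, 485, 835, 332, 424, 372, 200, 386, 520, 100, 361, 180.
N(770) = {721, 816, 242, 438, 332, 424, 754, 154, 200, 520, 100, 262, 361, 180}, |N(770)| = 14.
N(438) = {213, 485, 242, 835, 866, 372, 200, 770, 752, 520, 262, 361, 977, 180}, |N(438)| = 14.
N(372) = {721, 485, 816, 835, 764, 438, 424, 866, 200, 752, 855, 472, 100, 180}, |N(372)| = 14.
29-vertex 14-regular graph: SR(29,14,6,7) — a Paley graph.
spec(A) ≈ [14.0, 2.1926, -3.1926] (distinct, 4 d.p.).
−29·(-sqrt(29)/2 - 1/2) / ((14)−(-sqrt(29)/2 - 1/2)) = sqrt(29) = ϑ(G).
ϑ(G) ≈ 5.38516481.

sqrt(29)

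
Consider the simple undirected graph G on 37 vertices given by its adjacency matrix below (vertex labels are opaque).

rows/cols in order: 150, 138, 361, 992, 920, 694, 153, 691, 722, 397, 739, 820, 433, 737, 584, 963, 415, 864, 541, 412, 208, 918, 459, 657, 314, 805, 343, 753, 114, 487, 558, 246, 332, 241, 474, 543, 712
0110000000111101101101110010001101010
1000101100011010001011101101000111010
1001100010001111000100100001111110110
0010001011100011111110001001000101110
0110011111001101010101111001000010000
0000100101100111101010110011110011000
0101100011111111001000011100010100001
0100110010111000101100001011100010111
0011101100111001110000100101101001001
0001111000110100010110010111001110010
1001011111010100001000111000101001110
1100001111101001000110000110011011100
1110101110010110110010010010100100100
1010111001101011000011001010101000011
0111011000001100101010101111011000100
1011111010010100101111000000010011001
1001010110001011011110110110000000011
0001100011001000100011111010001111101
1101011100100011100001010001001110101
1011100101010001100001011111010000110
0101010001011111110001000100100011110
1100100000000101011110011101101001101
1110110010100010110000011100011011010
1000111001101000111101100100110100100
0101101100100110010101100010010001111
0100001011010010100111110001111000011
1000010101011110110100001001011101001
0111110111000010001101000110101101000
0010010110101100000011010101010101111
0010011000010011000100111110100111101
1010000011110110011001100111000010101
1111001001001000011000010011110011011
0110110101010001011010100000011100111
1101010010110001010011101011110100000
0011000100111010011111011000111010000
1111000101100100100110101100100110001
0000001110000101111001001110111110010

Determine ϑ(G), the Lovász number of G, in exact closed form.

deg(138) = 18; N(138) = {150, 920, 153, 691, 820, 433, 584, 541, 208, 918, 459, 314, 805, 753, 246, 332, 241, 543}.
N(820) = {150, 138, 153, 691, 722, 397, 739, 433, 963, 412, 208, 805, 343, 487, 558, 332, 241, 474}, |N(820)| = 18.
N(487) = {361, 694, 153, 820, 584, 963, 412, 459, 657, 314, 805, 343, 114, 246, 332, 241, 474, 712}, |N(487)| = 18.
deg(722) = 18; N(722) = {361, 992, 920, 153, 691, 739, 820, 433, 963, 415, 864, 459, 805, 753, 114, 558, 241, 712}.
Regular of degree 18 on 37 vertices: SR(37,18,8,9) — a Paley graph.
The 3 distinct eigenvalues: [18.0, 2.54138, -3.54138].
−37·(-sqrt(37)/2 - 1/2) / ((18)−(-sqrt(37)/2 - 1/2)) = sqrt(37) = ϑ(G).
= 6.082762530… (decimal).

sqrt(37)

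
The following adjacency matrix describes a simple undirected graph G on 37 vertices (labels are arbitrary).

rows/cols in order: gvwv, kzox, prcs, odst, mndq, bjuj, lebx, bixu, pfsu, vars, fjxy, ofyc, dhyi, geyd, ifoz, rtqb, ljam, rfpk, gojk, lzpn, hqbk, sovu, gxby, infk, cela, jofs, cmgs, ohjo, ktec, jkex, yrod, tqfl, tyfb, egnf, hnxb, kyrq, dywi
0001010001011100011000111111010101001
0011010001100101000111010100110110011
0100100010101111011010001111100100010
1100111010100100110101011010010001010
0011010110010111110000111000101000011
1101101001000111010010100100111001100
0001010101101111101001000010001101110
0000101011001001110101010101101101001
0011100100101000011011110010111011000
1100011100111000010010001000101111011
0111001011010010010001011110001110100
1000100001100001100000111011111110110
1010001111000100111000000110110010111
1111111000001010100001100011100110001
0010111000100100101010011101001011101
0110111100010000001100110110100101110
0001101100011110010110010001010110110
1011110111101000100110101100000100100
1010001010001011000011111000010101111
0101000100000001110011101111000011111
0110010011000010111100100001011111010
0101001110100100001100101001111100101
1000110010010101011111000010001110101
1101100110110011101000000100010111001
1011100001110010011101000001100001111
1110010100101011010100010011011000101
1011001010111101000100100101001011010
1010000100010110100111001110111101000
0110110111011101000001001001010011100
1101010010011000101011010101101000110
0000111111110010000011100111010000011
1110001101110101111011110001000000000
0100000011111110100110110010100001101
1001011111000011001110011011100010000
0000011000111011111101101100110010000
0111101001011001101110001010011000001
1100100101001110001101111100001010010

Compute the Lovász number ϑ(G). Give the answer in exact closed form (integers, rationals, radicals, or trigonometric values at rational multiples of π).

N(ohjo) = {gvwv, prcs, bixu, ofyc, geyd, ifoz, ljam, lzpn, hqbk, sovu, cela, jofs, cmgs, ktec, jkex, yrod, tqfl, egnf}, |N(ohjo)| = 18.
Vertex ktec has 18 neighbors: kzox, prcs, mndq, bjuj, bixu, pfsu, vars, ofyc, dhyi, geyd, rtqb, sovu, cela, ohjo, jkex, tyfb, egnf, hnxb.
N(gojk) = {gvwv, prcs, lebx, pfsu, dhyi, ifoz, rtqb, hqbk, sovu, gxby, infk, cela, jkex, tqfl, egnf, hnxb, kyrq, dywi}, |N(gojk)| = 18.
Vertex dhyi has 18 neighbors: gvwv, prcs, lebx, bixu, pfsu, vars, geyd, ljam, rfpk, gojk, jofs, cmgs, ktec, jkex, tyfb, hnxb, kyrq, dywi.
18-regular, N=37; Paley(37): SR with (k,λ,μ)=(18,8,9).
The 3 distinct eigenvalues: [18.0, 2.54138, -3.54138].
ϑ = −N·λ_min/(λ_max−λ_min) = −37·(-sqrt(37)/2 - 1/2)/(18−(-sqrt(37)/2 - 1/2)) = sqrt(37).
= 6.082762530… (decimal).

sqrt(37)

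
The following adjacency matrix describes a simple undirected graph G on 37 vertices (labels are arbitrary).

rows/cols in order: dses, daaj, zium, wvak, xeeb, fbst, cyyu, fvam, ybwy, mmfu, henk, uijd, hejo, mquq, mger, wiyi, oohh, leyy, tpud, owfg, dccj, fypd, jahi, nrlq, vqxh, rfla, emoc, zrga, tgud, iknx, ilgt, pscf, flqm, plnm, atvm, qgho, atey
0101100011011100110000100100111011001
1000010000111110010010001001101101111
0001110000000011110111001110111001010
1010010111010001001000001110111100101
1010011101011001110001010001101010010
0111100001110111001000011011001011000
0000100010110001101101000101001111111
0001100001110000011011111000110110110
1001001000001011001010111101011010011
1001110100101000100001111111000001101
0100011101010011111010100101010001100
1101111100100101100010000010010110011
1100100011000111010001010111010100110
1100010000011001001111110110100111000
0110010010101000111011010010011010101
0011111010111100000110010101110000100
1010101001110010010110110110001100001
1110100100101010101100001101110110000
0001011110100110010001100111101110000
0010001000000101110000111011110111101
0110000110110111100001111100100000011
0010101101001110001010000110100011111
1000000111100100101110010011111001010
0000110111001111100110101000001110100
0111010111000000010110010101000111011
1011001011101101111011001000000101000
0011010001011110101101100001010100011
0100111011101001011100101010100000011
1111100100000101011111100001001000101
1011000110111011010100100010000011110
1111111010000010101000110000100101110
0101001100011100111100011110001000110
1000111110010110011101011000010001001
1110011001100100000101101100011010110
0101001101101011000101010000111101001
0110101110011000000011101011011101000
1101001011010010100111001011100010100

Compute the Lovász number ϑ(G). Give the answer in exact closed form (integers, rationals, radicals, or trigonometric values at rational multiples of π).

Vertex tgud has 18 neighbors: dses, daaj, zium, wvak, xeeb, fvam, mquq, wiyi, leyy, tpud, owfg, dccj, fypd, jahi, zrga, ilgt, atvm, atey.
deg(daaj) = 18; N(daaj) = {dses, fbst, henk, uijd, hejo, mquq, mger, leyy, dccj, vqxh, zrga, tgud, ilgt, pscf, plnm, atvm, qgho, atey}.
deg(wvak) = 18; N(wvak) = {dses, zium, fbst, fvam, ybwy, mmfu, uijd, wiyi, tpud, vqxh, rfla, emoc, tgud, iknx, ilgt, pscf, atvm, atey}.
N(oohh) = {dses, zium, xeeb, cyyu, mmfu, henk, uijd, mger, leyy, owfg, dccj, jahi, nrlq, rfla, emoc, ilgt, pscf, atey}, |N(oohh)| = 18.
37-vertex 18-regular graph: SR(37,18,8,9) — a Paley graph.
Distinct eigenvalues (to 4 d.p.): [18.0, 2.5414, -3.5414].
λ_max=18, λ_min=-sqrt(37)/2 - 1/2; ϑ = −37·λ_min/(λ_max−λ_min) = sqrt(37).
Numerically 6.08276253.

sqrt(37)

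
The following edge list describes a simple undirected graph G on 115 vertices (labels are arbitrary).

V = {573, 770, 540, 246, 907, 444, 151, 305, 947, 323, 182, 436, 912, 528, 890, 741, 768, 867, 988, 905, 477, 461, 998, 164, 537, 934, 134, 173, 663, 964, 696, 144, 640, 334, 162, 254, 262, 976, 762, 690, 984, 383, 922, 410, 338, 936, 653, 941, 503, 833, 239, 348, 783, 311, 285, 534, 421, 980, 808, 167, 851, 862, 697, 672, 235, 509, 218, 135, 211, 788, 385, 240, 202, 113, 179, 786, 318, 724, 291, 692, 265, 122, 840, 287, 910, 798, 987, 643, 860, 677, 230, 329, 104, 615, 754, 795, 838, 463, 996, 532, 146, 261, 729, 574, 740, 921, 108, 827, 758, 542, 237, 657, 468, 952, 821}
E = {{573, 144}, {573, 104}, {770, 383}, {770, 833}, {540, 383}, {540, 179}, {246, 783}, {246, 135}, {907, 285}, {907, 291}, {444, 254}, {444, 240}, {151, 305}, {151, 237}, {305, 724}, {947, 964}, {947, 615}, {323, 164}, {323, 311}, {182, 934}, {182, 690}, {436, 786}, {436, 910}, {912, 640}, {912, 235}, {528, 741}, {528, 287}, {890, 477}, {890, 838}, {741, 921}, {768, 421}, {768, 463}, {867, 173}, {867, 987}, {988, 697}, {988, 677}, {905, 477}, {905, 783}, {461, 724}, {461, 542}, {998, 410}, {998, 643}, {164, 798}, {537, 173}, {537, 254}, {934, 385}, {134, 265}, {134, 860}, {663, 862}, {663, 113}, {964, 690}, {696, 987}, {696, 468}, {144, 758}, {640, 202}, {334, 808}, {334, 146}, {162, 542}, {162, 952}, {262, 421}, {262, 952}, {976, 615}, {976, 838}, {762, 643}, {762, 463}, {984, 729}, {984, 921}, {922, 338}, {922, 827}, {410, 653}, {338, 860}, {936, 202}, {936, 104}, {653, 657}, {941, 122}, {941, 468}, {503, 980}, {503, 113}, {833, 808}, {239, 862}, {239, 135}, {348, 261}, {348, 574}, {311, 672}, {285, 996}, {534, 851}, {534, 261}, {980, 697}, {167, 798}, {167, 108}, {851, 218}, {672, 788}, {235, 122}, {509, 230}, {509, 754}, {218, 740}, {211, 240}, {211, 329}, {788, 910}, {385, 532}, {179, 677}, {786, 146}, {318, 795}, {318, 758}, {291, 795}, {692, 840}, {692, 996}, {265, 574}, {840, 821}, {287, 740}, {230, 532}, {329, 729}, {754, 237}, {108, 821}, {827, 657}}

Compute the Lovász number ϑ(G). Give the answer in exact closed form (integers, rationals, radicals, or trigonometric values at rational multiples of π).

115*cos(pi/115)/(cos(pi/115) + 1)

N(770) = {383, 833}, |N(770)| = 2.
deg(907) = 2; N(907) = {285, 291}.
N(657) = {653, 827}, |N(657)| = 2.
N(998) = {410, 643}, |N(998)| = 2.
deg(v) = 2 for all v (|V|=115); the odd cycle C_{115}.
The 58 distinct eigenvalues: [2.0, 1.997, 1.988, 1.973, 1.952, 1.926, 1.893, 1.856, 1.812, 1.763, 1.709, 1.65, 1.585, 1.516, 1.443, 1.365, 1.283, 1.198, 1.108, 1.016, 0.92, 0.822, 0.721, 0.618, 0.513, 0.407, 0.299, 0.191, 0.082, -0.027, -0.136, -0.245, -0.353, -0.46, -0.566, -0.67, -0.772, -0.871, -0.968, -1.062, -1.153, -1.241, -1.325, -1.405, -1.48, -1.551, -1.618, -1.68, -1.737, -1.788, -1.834, -1.875, -1.91, -1.94, -1.964, -1.981, -1.993, -1.999].
Lovász: ϑ = −115(-2*cos(pi/115))/(2+-(-1)*2*cos(pi/115)) = 115*cos(pi/115)/(cos(pi/115) + 1).
ϑ(G) ≈ 57.4893.
57 ≤ 115*cos(pi/115)/(cos(pi/115) + 1) ≤ 58: both strict.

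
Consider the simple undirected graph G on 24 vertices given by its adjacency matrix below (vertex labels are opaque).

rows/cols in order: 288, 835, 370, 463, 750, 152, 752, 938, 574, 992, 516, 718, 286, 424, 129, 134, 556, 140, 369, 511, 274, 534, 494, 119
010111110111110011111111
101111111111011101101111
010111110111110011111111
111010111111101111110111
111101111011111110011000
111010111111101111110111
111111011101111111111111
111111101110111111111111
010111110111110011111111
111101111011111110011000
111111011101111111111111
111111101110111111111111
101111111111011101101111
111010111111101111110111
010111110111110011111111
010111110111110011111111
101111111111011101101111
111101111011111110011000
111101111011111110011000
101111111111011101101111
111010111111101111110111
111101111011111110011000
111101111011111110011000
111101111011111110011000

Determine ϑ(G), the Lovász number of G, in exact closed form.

deg(274) = 20; N(274) = {288, 835, 370, 750, 752, 938, 574, 992, 516, 718, 286, 129, 134, 556, 140, 369, 511, 534, 494, 119}.
N(140) = {288, 835, 370, 463, 152, 752, 938, 574, 516, 718, 286, 424, 129, 134, 556, 511, 274}, |N(140)| = 17.
N(534) = {288, 835, 370, 463, 152, 752, 938, 574, 516, 718, 286, 424, 129, 134, 556, 511, 274}, |N(534)| = 17.
Vertex 511 has 20 neighbors: 288, 370, 463, 750, 152, 752, 938, 574, 992, 516, 718, 424, 129, 134, 140, 369, 274, 534, 494, 119.
Complete multipartite on [7, 5, 4, 4, 2, 2]: sandwich collapses at ϑ=7.
Numerically 7.000000000.
Sandwich: α(G)=7 ≤ ϑ(G)=7 ≤ χ(Ḡ)=7 (collapsed).

7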